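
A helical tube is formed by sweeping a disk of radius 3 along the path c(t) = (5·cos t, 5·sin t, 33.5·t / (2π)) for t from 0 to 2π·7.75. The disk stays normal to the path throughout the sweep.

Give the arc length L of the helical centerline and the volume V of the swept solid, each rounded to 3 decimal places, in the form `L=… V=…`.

2πR = 2π·5 = 31.415927
per-turn = √(31.415927² + 33.5²) = √(986.9604 + 1122.25) = √2109.2104 = 45.926141
L = 7.75 × 45.926141 = 355.927594
V = π·3² × L = 28.274334 × 355.927594 = 10063.615626

L=355.928 V=10063.616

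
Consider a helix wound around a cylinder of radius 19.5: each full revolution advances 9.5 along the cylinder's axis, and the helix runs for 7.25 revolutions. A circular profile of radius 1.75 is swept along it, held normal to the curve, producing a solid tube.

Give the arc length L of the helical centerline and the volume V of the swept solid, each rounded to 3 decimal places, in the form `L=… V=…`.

L=890.952 V=8571.958

2πR = 2π·19.5 = 122.522113
per-turn = √(122.522113² + 9.5²) = √(15011.6683 + 90.25) = √15101.9183 = 122.889862
L = 7.25 × 122.889862 = 890.951503
V = π·1.75² × L = 9.621128 × 890.951503 = 8571.958006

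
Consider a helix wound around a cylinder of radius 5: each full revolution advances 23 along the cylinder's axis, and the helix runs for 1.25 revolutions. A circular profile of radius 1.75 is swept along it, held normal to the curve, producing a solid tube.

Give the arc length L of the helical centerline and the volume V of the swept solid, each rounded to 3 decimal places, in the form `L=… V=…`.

L=48.669 V=468.252

2πR = 2π·5 = 31.415927
per-turn = √(31.415927² + 23²) = √(986.9604 + 529) = √1515.9604 = 38.935337
L = 1.25 × 38.935337 = 48.669171
V = π·1.75² × L = 9.621128 × 48.669171 = 468.252298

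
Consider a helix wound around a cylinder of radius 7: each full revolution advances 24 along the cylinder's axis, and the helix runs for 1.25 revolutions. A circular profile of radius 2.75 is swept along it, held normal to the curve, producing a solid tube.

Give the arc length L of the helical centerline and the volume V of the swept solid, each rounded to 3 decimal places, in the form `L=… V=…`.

2πR = 2π·7 = 43.982297
per-turn = √(43.982297² + 24²) = √(1934.4425 + 576) = √2510.4425 = 50.104316
L = 1.25 × 50.104316 = 62.630395
V = π·2.75² × L = 23.758294 × 62.630395 = 1487.991360

L=62.630 V=1487.991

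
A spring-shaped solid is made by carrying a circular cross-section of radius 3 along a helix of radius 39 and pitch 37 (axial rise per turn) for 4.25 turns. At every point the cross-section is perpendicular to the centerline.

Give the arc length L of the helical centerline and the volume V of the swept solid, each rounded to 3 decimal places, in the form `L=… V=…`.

L=1053.243 V=29779.741

2πR = 2π·39 = 245.044227
per-turn = √(245.044227² + 37²) = √(60046.6732 + 1369) = √61415.6732 = 247.821858
L = 4.25 × 247.821858 = 1053.242895
V = π·3² × L = 28.274334 × 1053.242895 = 29779.741284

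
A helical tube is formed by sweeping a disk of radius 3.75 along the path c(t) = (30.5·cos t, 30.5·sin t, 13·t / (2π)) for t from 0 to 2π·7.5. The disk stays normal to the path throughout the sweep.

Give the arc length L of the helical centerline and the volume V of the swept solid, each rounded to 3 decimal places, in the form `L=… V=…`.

L=1440.582 V=63642.958

2πR = 2π·30.5 = 191.637152
per-turn = √(191.637152² + 13²) = √(36724.7980 + 169) = √36893.7980 = 192.077583
L = 7.5 × 192.077583 = 1440.581874
V = π·3.75² × L = 44.178647 × 1440.581874 = 63642.957648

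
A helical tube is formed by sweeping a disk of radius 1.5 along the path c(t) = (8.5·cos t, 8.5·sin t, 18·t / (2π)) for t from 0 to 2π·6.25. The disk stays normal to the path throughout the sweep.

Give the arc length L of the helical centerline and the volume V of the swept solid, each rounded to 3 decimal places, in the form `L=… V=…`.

2πR = 2π·8.5 = 53.407075
per-turn = √(53.407075² + 18²) = √(2852.3157 + 324) = √3176.3157 = 56.358812
L = 6.25 × 56.358812 = 352.242574
V = π·1.5² × L = 7.068583 × 352.242574 = 2489.856036

L=352.243 V=2489.856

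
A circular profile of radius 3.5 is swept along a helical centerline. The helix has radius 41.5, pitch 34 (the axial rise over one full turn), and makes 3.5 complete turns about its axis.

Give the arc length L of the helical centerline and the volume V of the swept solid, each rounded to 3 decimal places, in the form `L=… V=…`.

L=920.358 V=35419.538

2πR = 2π·41.5 = 260.752190
per-turn = √(260.752190² + 34²) = √(67991.7047 + 1156) = √69147.7047 = 262.959512
L = 3.5 × 262.959512 = 920.358290
V = π·3.5² × L = 38.484510 × 920.358290 = 35419.537839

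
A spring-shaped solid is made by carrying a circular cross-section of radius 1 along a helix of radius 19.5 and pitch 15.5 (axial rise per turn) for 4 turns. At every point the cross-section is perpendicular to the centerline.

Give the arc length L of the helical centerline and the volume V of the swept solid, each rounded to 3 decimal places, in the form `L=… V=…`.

L=493.995 V=1551.930

2πR = 2π·19.5 = 122.522113
per-turn = √(122.522113² + 15.5²) = √(15011.6683 + 240.25) = √15251.9183 = 123.498657
L = 4 × 123.498657 = 493.994628
V = π·1² × L = 3.141593 × 493.994628 = 1551.929895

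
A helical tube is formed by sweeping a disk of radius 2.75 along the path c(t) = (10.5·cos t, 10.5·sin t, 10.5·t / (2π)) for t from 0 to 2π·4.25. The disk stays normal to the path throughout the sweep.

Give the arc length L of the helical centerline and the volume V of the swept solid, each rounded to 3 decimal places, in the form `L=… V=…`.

L=283.916 V=6745.362

2πR = 2π·10.5 = 65.973446
per-turn = √(65.973446² + 10.5²) = √(4352.4955 + 110.25) = √4462.7455 = 66.803784
L = 4.25 × 66.803784 = 283.916081
V = π·2.75² × L = 23.758294 × 283.916081 = 6745.361861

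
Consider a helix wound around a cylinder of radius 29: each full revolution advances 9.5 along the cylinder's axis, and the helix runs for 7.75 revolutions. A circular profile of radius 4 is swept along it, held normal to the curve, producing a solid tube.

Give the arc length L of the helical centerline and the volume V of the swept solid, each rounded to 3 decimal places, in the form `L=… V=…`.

L=1414.064 V=71078.604

2πR = 2π·29 = 182.212374
per-turn = √(182.212374² + 9.5²) = √(33201.3492 + 90.25) = √33291.5992 = 182.459856
L = 7.75 × 182.459856 = 1414.063887
V = π·4² × L = 50.265482 × 1414.063887 = 71078.603519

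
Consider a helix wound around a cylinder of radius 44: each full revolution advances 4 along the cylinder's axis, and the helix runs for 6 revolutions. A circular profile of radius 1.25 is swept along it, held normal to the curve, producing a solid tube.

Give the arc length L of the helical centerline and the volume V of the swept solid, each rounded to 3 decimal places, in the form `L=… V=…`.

L=1658.935 V=8143.276

2πR = 2π·44 = 276.460154
per-turn = √(276.460154² + 4²) = √(76430.2165 + 16) = √76446.2165 = 276.489089
L = 6 × 276.489089 = 1658.934536
V = π·1.25² × L = 4.908739 × 1658.934536 = 8143.275859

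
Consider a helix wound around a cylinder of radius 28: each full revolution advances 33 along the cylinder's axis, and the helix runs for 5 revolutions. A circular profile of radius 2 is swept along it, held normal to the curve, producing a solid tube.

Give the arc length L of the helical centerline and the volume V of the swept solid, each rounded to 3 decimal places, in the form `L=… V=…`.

2πR = 2π·28 = 175.929189
per-turn = √(175.929189² + 33²) = √(30951.0794 + 1089) = √32040.0794 = 178.997428
L = 5 × 178.997428 = 894.987142
V = π·2² × L = 12.566371 × 894.987142 = 11246.740126

L=894.987 V=11246.740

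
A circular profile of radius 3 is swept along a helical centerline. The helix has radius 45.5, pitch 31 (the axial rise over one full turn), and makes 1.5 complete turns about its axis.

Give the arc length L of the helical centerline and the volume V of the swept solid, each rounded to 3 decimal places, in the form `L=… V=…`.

2πR = 2π·45.5 = 285.884931
per-turn = √(285.884931² + 31²) = √(81730.1940 + 961) = √82691.1940 = 287.560766
L = 1.5 × 287.560766 = 431.341149
V = π·3² × L = 28.274334 × 431.341149 = 12195.883657

L=431.341 V=12195.884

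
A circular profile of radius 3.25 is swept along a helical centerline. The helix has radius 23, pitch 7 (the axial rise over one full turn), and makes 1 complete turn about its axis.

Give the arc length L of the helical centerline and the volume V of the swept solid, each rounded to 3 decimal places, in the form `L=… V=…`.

L=144.683 V=4801.016

2πR = 2π·23 = 144.513262
per-turn = √(144.513262² + 7²) = √(20884.0829 + 49) = √20933.0829 = 144.682697
L = 1 × 144.682697 = 144.682697
V = π·3.25² × L = 33.183072 × 144.682697 = 4801.016422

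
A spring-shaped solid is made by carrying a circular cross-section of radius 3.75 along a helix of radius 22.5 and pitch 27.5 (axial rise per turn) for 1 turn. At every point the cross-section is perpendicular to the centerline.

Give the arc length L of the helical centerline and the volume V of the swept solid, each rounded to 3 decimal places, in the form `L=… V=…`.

L=144.022 V=6362.676

2πR = 2π·22.5 = 141.371669
per-turn = √(141.371669² + 27.5²) = √(19985.9489 + 756.25) = √20742.1989 = 144.021522
L = 1 × 144.021522 = 144.021522
V = π·3.75² × L = 44.178647 × 144.021522 = 6362.675954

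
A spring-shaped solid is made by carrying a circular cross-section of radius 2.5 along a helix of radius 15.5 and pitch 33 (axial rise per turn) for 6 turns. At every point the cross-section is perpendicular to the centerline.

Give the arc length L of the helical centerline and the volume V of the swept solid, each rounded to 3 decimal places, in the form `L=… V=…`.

2πR = 2π·15.5 = 97.389372
per-turn = √(97.389372² + 33²) = √(9484.6898 + 1089) = √10573.6898 = 102.828449
L = 6 × 102.828449 = 616.970691
V = π·2.5² × L = 19.634954 × 616.970691 = 12114.191194

L=616.971 V=12114.191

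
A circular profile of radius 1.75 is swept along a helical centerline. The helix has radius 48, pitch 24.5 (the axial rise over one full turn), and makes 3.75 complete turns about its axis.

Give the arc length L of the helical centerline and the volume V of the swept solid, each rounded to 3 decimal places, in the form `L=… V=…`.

L=1134.699 V=10917.083

2πR = 2π·48 = 301.592895
per-turn = √(301.592895² + 24.5²) = √(90958.2742 + 600.25) = √91558.5242 = 302.586391
L = 3.75 × 302.586391 = 1134.698967
V = π·1.75² × L = 9.621128 × 1134.698967 = 10917.083439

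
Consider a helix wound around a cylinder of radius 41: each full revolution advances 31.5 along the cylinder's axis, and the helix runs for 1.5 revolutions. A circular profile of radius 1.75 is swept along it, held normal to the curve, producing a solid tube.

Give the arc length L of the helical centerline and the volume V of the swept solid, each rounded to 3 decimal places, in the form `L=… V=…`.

2πR = 2π·41 = 257.610598
per-turn = √(257.610598² + 31.5²) = √(66363.2200 + 992.25) = √67355.4700 = 259.529324
L = 1.5 × 259.529324 = 389.293986
V = π·1.75² × L = 9.621128 × 389.293986 = 3745.447074

L=389.294 V=3745.447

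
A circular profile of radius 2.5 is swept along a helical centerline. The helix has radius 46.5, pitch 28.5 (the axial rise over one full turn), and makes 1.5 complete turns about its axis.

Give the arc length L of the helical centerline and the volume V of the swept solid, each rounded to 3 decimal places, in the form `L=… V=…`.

L=440.332 V=8645.904

2πR = 2π·46.5 = 292.168117
per-turn = √(292.168117² + 28.5²) = √(85362.2085 + 812.25) = √86174.4585 = 293.554864
L = 1.5 × 293.554864 = 440.332297
V = π·2.5² × L = 19.634954 × 440.332297 = 8645.904428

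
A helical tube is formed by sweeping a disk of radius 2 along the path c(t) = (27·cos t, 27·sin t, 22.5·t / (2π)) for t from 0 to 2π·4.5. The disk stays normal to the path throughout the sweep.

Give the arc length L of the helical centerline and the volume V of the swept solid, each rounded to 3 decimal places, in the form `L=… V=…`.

2πR = 2π·27 = 169.646003
per-turn = √(169.646003² + 22.5²) = √(28779.7664 + 506.25) = √29286.0164 = 171.131576
L = 4.5 × 171.131576 = 770.092094
V = π·2² × L = 12.566371 × 770.092094 = 9677.262657

L=770.092 V=9677.263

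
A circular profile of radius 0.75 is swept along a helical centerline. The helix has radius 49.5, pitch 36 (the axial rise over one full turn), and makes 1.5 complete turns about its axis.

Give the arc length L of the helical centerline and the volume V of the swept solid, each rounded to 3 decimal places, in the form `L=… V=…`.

L=469.641 V=829.925

2πR = 2π·49.5 = 311.017673
per-turn = √(311.017673² + 36²) = √(96731.9927 + 1296) = √98027.9927 = 313.094223
L = 1.5 × 313.094223 = 469.641335
V = π·0.75² × L = 1.767146 × 469.641335 = 829.924745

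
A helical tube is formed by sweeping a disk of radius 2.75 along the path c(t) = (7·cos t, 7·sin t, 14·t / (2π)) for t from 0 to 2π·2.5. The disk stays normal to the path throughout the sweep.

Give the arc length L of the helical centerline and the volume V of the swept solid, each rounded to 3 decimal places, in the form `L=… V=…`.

L=115.392 V=2741.512

2πR = 2π·7 = 43.982297
per-turn = √(43.982297² + 14²) = √(1934.4425 + 196) = √2130.4425 = 46.156716
L = 2.5 × 46.156716 = 115.391791
V = π·2.75² × L = 23.758294 × 115.391791 = 2741.512143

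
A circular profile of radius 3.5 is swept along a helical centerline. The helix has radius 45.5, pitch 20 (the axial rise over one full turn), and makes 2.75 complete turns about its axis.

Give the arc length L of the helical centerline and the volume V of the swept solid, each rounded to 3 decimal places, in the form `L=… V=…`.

2πR = 2π·45.5 = 285.884931
per-turn = √(285.884931² + 20²) = √(81730.1940 + 400) = √82130.1940 = 286.583660
L = 2.75 × 286.583660 = 788.105064
V = π·3.5² × L = 38.484510 × 788.105064 = 30329.837235

L=788.105 V=30329.837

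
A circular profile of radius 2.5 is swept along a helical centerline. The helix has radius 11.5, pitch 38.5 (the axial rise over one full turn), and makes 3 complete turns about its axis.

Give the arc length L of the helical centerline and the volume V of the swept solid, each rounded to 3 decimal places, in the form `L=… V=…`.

2πR = 2π·11.5 = 72.256631
per-turn = √(72.256631² + 38.5²) = √(5221.0207 + 1482.25) = √6703.2707 = 81.873504
L = 3 × 81.873504 = 245.620513
V = π·2.5² × L = 19.634954 × 245.620513 = 4822.747501

L=245.621 V=4822.748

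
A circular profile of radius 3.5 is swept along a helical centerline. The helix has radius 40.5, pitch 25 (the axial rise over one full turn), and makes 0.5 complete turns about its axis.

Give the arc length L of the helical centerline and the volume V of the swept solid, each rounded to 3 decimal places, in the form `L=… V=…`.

L=127.847 V=4920.131

2πR = 2π·40.5 = 254.469005
per-turn = √(254.469005² + 25²) = √(64754.4745 + 625) = √65379.4745 = 255.694103
L = 0.5 × 255.694103 = 127.847052
V = π·3.5² × L = 38.484510 × 127.847052 = 4920.131139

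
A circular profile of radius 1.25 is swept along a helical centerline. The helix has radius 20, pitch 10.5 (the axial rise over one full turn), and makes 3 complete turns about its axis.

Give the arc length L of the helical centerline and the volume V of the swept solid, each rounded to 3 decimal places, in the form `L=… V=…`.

L=378.305 V=1857.000

2πR = 2π·20 = 125.663706
per-turn = √(125.663706² + 10.5²) = √(15791.3670 + 110.25) = √15901.6170 = 126.101614
L = 3 × 126.101614 = 378.304842
V = π·1.25² × L = 4.908739 × 378.304842 = 1856.999550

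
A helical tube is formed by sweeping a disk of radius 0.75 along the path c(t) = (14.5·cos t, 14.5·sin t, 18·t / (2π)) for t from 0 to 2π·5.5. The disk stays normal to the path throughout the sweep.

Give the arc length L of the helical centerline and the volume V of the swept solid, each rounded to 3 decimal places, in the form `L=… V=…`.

L=510.770 V=902.605

2πR = 2π·14.5 = 91.106187
per-turn = √(91.106187² + 18²) = √(8300.3373 + 324) = √8624.3373 = 92.867310
L = 5.5 × 92.867310 = 510.770206
V = π·0.75² × L = 1.767146 × 510.770206 = 902.605459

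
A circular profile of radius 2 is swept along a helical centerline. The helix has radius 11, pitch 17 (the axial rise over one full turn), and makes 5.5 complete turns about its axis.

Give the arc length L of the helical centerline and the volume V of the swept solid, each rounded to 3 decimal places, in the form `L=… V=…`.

2πR = 2π·11 = 69.115038
per-turn = √(69.115038² + 17²) = √(4776.8885 + 289) = √5065.8885 = 71.175056
L = 5.5 × 71.175056 = 391.462805
V = π·2² × L = 12.566371 × 391.462805 = 4919.266695

L=391.463 V=4919.267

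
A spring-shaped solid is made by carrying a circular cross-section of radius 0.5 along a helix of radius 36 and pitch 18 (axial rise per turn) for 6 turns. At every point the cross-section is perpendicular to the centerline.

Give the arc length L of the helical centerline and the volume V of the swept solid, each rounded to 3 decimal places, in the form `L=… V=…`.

L=1361.458 V=1069.287

2πR = 2π·36 = 226.194671
per-turn = √(226.194671² + 18²) = √(51164.0292 + 324) = √51488.0292 = 226.909738
L = 6 × 226.909738 = 1361.458428
V = π·0.5² × L = 0.785398 × 1361.458428 = 1069.286949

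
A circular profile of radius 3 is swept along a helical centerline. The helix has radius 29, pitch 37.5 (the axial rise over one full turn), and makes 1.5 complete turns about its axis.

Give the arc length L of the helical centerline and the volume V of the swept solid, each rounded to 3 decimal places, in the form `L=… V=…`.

L=279.047 V=7889.861

2πR = 2π·29 = 182.212374
per-turn = √(182.212374² + 37.5²) = √(33201.3492 + 1406.25) = √34607.5992 = 186.031178
L = 1.5 × 186.031178 = 279.046767
V = π·3² × L = 28.274334 × 279.046767 = 7889.861461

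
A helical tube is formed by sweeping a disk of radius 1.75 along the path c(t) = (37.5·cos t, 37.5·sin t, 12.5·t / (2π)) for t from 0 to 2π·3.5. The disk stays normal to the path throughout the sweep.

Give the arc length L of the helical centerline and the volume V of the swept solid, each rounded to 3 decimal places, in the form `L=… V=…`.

L=825.828 V=7945.394

2πR = 2π·37.5 = 235.619449
per-turn = √(235.619449² + 12.5²) = √(55516.5248 + 156.25) = √55672.7748 = 235.950789
L = 3.5 × 235.950789 = 825.827761
V = π·1.75² × L = 9.621128 × 825.827761 = 7945.394183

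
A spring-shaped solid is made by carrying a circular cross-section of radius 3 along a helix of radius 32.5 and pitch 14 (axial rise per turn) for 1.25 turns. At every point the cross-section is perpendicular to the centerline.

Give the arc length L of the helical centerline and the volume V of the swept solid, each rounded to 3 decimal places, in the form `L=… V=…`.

L=255.854 V=7234.090

2πR = 2π·32.5 = 204.203522
per-turn = √(204.203522² + 14²) = √(41699.0786 + 196) = √41895.0786 = 204.682873
L = 1.25 × 204.682873 = 255.853592
V = π·3² × L = 28.274334 × 255.853592 = 7234.089872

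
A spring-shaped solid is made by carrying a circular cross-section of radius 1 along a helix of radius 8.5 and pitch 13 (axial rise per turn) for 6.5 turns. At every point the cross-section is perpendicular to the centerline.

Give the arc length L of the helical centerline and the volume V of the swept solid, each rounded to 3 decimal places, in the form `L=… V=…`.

2πR = 2π·8.5 = 53.407075
per-turn = √(53.407075² + 13²) = √(2852.3157 + 169) = √3021.3157 = 54.966496
L = 6.5 × 54.966496 = 357.282223
V = π·1² × L = 3.141593 × 357.282223 = 1122.435208

L=357.282 V=1122.435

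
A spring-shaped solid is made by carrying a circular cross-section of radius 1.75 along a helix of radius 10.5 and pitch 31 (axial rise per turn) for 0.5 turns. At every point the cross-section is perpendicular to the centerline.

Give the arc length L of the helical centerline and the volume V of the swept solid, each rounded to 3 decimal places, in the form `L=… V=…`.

L=36.447 V=350.660

2πR = 2π·10.5 = 65.973446
per-turn = √(65.973446² + 31²) = √(4352.4955 + 961) = √5313.4955 = 72.893728
L = 0.5 × 72.893728 = 36.446864
V = π·1.75² × L = 9.621128 × 36.446864 = 350.659924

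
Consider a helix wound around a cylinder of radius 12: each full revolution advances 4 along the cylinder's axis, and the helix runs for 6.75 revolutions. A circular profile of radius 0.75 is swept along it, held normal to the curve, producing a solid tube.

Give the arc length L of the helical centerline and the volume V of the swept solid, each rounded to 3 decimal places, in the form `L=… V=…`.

2πR = 2π·12 = 75.398224
per-turn = √(75.398224² + 4²) = √(5684.8921 + 16) = √5700.8921 = 75.504252
L = 6.75 × 75.504252 = 509.653704
V = π·0.75² × L = 1.767146 × 509.653704 = 900.632437

L=509.654 V=900.632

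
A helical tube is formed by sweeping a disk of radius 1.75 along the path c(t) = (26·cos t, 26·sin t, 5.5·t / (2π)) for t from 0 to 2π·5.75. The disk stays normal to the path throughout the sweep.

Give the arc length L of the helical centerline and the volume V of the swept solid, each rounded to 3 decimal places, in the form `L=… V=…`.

2πR = 2π·26 = 163.362818
per-turn = √(163.362818² + 5.5²) = √(26687.4103 + 30.25) = √26717.6603 = 163.455377
L = 5.75 × 163.455377 = 939.868418
V = π·1.75² × L = 9.621128 × 939.868418 = 9042.593887

L=939.868 V=9042.594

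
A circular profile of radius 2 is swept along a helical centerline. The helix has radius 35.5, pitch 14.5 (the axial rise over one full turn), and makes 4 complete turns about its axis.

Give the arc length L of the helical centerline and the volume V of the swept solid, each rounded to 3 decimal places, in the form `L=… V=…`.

2πR = 2π·35.5 = 223.053078
per-turn = √(223.053078² + 14.5²) = √(49752.6758 + 210.25) = √49962.9258 = 223.523882
L = 4 × 223.523882 = 894.095528
V = π·2² × L = 12.566371 × 894.095528 = 11235.535765

L=894.096 V=11235.536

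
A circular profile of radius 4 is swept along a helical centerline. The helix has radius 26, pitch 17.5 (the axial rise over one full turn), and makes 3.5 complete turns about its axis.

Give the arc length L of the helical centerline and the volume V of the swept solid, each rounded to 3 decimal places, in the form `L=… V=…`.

2πR = 2π·26 = 163.362818
per-turn = √(163.362818² + 17.5²) = √(26687.4103 + 306.25) = √26993.6603 = 164.297475
L = 3.5 × 164.297475 = 575.041163
V = π·4² × L = 50.265482 × 575.041163 = 28904.721471

L=575.041 V=28904.721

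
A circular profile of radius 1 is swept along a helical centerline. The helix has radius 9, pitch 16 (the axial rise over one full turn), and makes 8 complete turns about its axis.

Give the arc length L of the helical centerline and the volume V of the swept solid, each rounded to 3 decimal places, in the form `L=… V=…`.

L=470.149 V=1477.017

2πR = 2π·9 = 56.548668
per-turn = √(56.548668² + 16²) = √(3197.7518 + 256) = √3453.7518 = 58.768630
L = 8 × 58.768630 = 470.149037
V = π·1² × L = 3.141593 × 470.149037 = 1477.016760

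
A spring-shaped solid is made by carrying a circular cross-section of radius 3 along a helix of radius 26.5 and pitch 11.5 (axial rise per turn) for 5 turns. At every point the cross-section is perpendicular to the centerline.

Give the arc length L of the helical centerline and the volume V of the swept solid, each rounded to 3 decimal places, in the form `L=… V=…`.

L=834.505 V=23595.084

2πR = 2π·26.5 = 166.504411
per-turn = √(166.504411² + 11.5²) = √(27723.7188 + 132.25) = √27855.9688 = 166.901075
L = 5 × 166.901075 = 834.505374
V = π·3² × L = 28.274334 × 834.505374 = 23595.083568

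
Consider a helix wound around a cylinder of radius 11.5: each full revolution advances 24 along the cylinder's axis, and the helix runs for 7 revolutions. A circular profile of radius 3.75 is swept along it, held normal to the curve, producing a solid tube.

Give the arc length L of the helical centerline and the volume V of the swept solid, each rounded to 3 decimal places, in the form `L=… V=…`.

2πR = 2π·11.5 = 72.256631
per-turn = √(72.256631² + 24²) = √(5221.0207 + 576) = √5797.0207 = 76.138169
L = 7 × 76.138169 = 532.967181
V = π·3.75² × L = 44.178647 × 532.967181 = 23545.768773

L=532.967 V=23545.769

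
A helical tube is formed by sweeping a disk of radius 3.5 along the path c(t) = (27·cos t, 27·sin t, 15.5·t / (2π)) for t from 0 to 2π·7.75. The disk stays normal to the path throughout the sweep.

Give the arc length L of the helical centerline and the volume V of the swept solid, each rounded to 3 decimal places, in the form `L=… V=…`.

2πR = 2π·27 = 169.646003
per-turn = √(169.646003² + 15.5²) = √(28779.7664 + 240.25) = √29020.0164 = 170.352624
L = 7.75 × 170.352624 = 1320.232834
V = π·3.5² × L = 38.484510 × 1320.232834 = 50808.513727

L=1320.233 V=50808.514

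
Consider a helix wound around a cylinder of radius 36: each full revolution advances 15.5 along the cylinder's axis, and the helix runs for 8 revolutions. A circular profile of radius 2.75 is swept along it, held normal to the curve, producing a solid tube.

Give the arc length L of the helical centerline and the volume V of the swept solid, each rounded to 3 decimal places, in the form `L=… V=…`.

L=1813.801 V=43092.817

2πR = 2π·36 = 226.194671
per-turn = √(226.194671² + 15.5²) = √(51164.0292 + 240.25) = √51404.2792 = 226.725118
L = 8 × 226.725118 = 1813.800945
V = π·2.75² × L = 23.758294 × 1813.800945 = 43092.816923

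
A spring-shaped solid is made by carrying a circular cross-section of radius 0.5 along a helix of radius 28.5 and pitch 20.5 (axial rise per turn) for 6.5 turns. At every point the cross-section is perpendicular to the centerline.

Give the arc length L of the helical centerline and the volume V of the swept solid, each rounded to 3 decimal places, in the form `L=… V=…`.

L=1171.562 V=920.143

2πR = 2π·28.5 = 179.070781
per-turn = √(179.070781² + 20.5²) = √(32066.3447 + 420.25) = √32486.5947 = 180.240380
L = 6.5 × 180.240380 = 1171.562472
V = π·0.5² × L = 0.785398 × 1171.562472 = 920.143014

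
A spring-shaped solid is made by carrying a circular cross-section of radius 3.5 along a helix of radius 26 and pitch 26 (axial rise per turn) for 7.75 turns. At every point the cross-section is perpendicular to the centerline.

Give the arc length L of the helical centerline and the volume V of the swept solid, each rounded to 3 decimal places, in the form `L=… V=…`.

2πR = 2π·26 = 163.362818
per-turn = √(163.362818² + 26²) = √(26687.4103 + 676) = √27363.4103 = 165.418893
L = 7.75 × 165.418893 = 1281.996424
V = π·3.5² × L = 38.484510 × 1281.996424 = 49337.004208

L=1281.996 V=49337.004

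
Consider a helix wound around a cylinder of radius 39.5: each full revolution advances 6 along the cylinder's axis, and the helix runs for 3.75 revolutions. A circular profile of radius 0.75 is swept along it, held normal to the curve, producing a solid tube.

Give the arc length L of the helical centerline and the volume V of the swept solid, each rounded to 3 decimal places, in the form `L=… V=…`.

L=930.969 V=1645.158

2πR = 2π·39.5 = 248.185820
per-turn = √(248.185820² + 6²) = √(61596.2011 + 36) = √61632.2011 = 248.258335
L = 3.75 × 248.258335 = 930.968758
V = π·0.75² × L = 1.767146 × 930.968758 = 1645.157593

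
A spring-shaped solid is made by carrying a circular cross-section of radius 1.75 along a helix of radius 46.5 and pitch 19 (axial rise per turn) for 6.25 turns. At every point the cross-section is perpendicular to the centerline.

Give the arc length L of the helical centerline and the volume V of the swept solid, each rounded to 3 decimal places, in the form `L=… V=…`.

2πR = 2π·46.5 = 292.168117
per-turn = √(292.168117² + 19²) = √(85362.2085 + 361) = √85723.2085 = 292.785260
L = 6.25 × 292.785260 = 1829.907875
V = π·1.75² × L = 9.621128 × 1829.907875 = 17605.776981

L=1829.908 V=17605.777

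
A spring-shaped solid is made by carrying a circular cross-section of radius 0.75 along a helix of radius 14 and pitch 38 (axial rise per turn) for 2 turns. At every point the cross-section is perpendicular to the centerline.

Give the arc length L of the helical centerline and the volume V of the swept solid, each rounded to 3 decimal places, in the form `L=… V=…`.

L=191.643 V=338.661

2πR = 2π·14 = 87.964594
per-turn = √(87.964594² + 38²) = √(7737.7699 + 1444) = √9181.7699 = 95.821552
L = 2 × 95.821552 = 191.643104
V = π·0.75² × L = 1.767146 × 191.643104 = 338.661320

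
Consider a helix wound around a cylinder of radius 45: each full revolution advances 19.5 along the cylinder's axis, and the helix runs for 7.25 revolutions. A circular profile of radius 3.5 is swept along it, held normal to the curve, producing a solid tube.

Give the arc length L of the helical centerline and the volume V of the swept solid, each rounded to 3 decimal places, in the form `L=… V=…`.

2πR = 2π·45 = 282.743339
per-turn = √(282.743339² + 19.5²) = √(79943.7956 + 380.25) = √80324.0456 = 283.414971
L = 7.25 × 283.414971 = 2054.758538
V = π·3.5² × L = 38.484510 × 2054.758538 = 79076.375516

L=2054.759 V=79076.376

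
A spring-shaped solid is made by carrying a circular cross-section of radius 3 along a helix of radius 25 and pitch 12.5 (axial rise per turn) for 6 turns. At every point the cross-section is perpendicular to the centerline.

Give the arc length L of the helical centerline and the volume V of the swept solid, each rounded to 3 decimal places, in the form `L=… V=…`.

L=945.457 V=26732.174

2πR = 2π·25 = 157.079633
per-turn = √(157.079633² + 12.5²) = √(24674.0110 + 156.25) = √24830.2610 = 157.576207
L = 6 × 157.576207 = 945.457242
V = π·3² × L = 28.274334 × 945.457242 = 26732.173726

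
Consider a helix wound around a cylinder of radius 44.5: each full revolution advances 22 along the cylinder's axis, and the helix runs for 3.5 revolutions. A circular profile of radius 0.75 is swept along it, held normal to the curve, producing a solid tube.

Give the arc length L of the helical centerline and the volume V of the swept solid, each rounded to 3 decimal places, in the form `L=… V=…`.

2πR = 2π·44.5 = 279.601746
per-turn = √(279.601746² + 22²) = √(78177.1365 + 484) = √78661.1365 = 280.465927
L = 3.5 × 280.465927 = 981.630746
V = π·0.75² × L = 1.767146 × 981.630746 = 1734.684716

L=981.631 V=1734.685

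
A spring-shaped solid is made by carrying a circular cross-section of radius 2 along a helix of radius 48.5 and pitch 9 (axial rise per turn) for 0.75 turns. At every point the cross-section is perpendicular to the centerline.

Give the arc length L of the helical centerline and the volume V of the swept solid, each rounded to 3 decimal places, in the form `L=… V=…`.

2πR = 2π·48.5 = 304.734487
per-turn = √(304.734487² + 9²) = √(92863.1078 + 81) = √92944.1078 = 304.867361
L = 0.75 × 304.867361 = 228.650521
V = π·2² × L = 12.566371 × 228.650521 = 2873.307185

L=228.651 V=2873.307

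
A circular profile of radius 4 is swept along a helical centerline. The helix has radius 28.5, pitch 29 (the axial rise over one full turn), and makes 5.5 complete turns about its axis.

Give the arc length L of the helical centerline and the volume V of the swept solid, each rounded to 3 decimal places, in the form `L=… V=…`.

L=997.721 V=50150.927

2πR = 2π·28.5 = 179.070781
per-turn = √(179.070781² + 29²) = √(32066.3447 + 841) = √32907.3447 = 181.403817
L = 5.5 × 181.403817 = 997.720992
V = π·4² × L = 50.265482 × 997.720992 = 50150.927002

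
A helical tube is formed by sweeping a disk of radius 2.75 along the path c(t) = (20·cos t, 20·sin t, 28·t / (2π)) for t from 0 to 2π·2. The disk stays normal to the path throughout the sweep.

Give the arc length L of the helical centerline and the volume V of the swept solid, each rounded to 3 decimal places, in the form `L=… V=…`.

L=257.491 V=6117.540

2πR = 2π·20 = 125.663706
per-turn = √(125.663706² + 28²) = √(15791.3670 + 784) = √16575.3670 = 128.745357
L = 2 × 128.745357 = 257.490715
V = π·2.75² × L = 23.758294 × 257.490715 = 6117.540217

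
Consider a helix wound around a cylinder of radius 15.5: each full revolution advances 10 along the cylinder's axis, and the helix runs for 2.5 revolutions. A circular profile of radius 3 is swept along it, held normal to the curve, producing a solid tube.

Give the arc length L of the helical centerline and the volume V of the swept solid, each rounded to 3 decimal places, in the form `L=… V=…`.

2πR = 2π·15.5 = 97.389372
per-turn = √(97.389372² + 10²) = √(9484.6898 + 100) = √9584.6898 = 97.901429
L = 2.5 × 97.901429 = 244.753573
V = π·3² × L = 28.274334 × 244.753573 = 6920.244238

L=244.754 V=6920.244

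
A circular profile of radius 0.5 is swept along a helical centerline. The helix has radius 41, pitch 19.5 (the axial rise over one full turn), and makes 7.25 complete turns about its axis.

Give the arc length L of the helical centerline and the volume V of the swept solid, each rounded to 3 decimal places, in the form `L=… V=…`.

L=1873.020 V=1471.066

2πR = 2π·41 = 257.610598
per-turn = √(257.610598² + 19.5²) = √(66363.2200 + 380.25) = √66743.4700 = 258.347576
L = 7.25 × 258.347576 = 1873.019926
V = π·0.5² × L = 0.785398 × 1873.019926 = 1471.066410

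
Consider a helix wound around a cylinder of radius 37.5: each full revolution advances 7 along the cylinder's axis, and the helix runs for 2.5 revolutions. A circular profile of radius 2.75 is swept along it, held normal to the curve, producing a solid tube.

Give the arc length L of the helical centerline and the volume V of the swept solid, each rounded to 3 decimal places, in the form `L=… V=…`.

2πR = 2π·37.5 = 235.619449
per-turn = √(235.619449² + 7²) = √(55516.5248 + 49) = √55565.5248 = 235.723407
L = 2.5 × 235.723407 = 589.308518
V = π·2.75² × L = 23.758294 × 589.308518 = 14000.965295

L=589.309 V=14000.965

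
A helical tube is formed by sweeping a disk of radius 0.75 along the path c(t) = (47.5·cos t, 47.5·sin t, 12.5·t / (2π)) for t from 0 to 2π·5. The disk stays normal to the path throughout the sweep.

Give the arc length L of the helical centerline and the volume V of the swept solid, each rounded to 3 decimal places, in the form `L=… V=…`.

L=1493.565 V=2639.347

2πR = 2π·47.5 = 298.451302
per-turn = √(298.451302² + 12.5²) = √(89073.1797 + 156.25) = √89229.4297 = 298.712955
L = 5 × 298.712955 = 1493.564777
V = π·0.75² × L = 1.767146 × 1493.564777 = 2639.346824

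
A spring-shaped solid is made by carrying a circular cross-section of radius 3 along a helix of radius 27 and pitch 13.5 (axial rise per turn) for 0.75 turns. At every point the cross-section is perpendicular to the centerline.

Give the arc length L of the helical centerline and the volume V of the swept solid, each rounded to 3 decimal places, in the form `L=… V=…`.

2πR = 2π·27 = 169.646003
per-turn = √(169.646003² + 13.5²) = √(28779.7664 + 182.25) = √28962.0164 = 170.182304
L = 0.75 × 170.182304 = 127.636728
V = π·3² × L = 28.274334 × 127.636728 = 3608.843453

L=127.637 V=3608.843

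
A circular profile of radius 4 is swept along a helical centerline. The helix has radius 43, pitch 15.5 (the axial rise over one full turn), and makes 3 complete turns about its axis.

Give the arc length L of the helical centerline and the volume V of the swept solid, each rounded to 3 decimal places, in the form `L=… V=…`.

2πR = 2π·43 = 270.176968
per-turn = √(270.176968² + 15.5²) = √(72995.5942 + 240.25) = √73235.8442 = 270.621219
L = 3 × 270.621219 = 811.863657
V = π·4² × L = 50.265482 × 811.863657 = 40808.718402

L=811.864 V=40808.718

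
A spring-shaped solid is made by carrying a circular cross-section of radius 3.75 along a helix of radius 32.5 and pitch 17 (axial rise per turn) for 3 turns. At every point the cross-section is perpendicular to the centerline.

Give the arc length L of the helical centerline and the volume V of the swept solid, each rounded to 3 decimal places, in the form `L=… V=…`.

L=614.730 V=27157.930

2πR = 2π·32.5 = 204.203522
per-turn = √(204.203522² + 17²) = √(41699.0786 + 289) = √41988.0786 = 204.909928
L = 3 × 204.909928 = 614.729784
V = π·3.75² × L = 44.178647 × 614.729784 = 27157.929938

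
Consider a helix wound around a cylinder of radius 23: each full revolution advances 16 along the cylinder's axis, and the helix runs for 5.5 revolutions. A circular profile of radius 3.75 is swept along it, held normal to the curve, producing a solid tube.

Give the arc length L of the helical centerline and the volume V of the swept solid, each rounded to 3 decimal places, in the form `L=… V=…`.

L=799.680 V=35328.764

2πR = 2π·23 = 144.513262
per-turn = √(144.513262² + 16²) = √(20884.0829 + 256) = √21140.0829 = 145.396296
L = 5.5 × 145.396296 = 799.679628
V = π·3.75² × L = 44.178647 × 799.679628 = 35328.763770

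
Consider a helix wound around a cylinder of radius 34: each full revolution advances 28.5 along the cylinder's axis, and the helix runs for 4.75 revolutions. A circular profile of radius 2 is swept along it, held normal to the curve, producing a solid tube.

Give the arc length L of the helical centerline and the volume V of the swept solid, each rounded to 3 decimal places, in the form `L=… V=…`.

2πR = 2π·34 = 213.628300
per-turn = √(213.628300² + 28.5²) = √(45637.0508 + 812.25) = √46449.3008 = 215.520998
L = 4.75 × 215.520998 = 1023.724742
V = π·2² × L = 12.566371 × 1023.724742 = 12864.504520

L=1023.725 V=12864.505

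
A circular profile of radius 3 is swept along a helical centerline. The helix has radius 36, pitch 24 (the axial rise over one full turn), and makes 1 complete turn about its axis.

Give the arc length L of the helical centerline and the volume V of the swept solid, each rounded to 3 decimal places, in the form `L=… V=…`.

L=227.464 V=6431.403

2πR = 2π·36 = 226.194671
per-turn = √(226.194671² + 24²) = √(51164.0292 + 576) = √51740.0292 = 227.464347
L = 1 × 227.464347 = 227.464347
V = π·3² × L = 28.274334 × 227.464347 = 6431.402897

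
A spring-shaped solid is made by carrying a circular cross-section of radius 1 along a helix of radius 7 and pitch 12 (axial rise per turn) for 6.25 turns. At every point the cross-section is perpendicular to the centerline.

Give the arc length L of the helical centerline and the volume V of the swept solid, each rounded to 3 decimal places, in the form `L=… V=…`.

2πR = 2π·7 = 43.982297
per-turn = √(43.982297² + 12²) = √(1934.4425 + 144) = √2078.4425 = 45.589938
L = 6.25 × 45.589938 = 284.937114
V = π·1² × L = 3.141593 × 284.937114 = 895.156343

L=284.937 V=895.156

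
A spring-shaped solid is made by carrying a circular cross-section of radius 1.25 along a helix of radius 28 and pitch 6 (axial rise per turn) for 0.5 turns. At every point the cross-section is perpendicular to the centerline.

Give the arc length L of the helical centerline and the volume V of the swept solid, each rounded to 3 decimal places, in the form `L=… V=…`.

2πR = 2π·28 = 175.929189
per-turn = √(175.929189² + 6²) = √(30951.0794 + 36) = √30987.0794 = 176.031473
L = 0.5 × 176.031473 = 88.015736
V = π·1.25² × L = 4.908739 × 88.015736 = 432.046236

L=88.016 V=432.046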